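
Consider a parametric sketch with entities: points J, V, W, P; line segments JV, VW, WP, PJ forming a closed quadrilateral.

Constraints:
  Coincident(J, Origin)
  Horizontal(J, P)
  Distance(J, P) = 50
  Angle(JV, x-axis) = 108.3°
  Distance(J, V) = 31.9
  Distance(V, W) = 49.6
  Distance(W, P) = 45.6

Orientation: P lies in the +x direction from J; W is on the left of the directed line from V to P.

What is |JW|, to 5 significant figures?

57.855

Checks: |VW| = 49.60 ✓; |WP| = 45.60 ✓.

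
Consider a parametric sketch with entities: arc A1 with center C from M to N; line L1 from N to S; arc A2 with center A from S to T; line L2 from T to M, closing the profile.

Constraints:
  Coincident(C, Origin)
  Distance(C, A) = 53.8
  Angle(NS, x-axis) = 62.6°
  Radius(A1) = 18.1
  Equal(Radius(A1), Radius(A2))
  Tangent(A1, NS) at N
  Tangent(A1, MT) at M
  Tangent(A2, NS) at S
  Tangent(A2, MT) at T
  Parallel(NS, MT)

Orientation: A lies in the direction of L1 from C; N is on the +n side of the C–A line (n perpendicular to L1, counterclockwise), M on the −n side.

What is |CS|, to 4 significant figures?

56.76

The slot axis is L1's direction at 62.6°, so u = (cos 62.6°, sin 62.6°) = (0.4602, 0.8878) and n = (−sin 62.6°, cos 62.6°) = (-0.8878, 0.4602). C is at the origin and A lies 53.8 along u from C, so A = 53.8·u = (24.76, 47.76). Tangency of A1 to both parallel lines with radius 18.1 puts N and M at C ± 18.1·n: N = (-16.07, 8.330), M = (16.07, -8.330). Equal radii place S and T the same way about A: S = A + 18.1·n = (8.689, 56.09), T = A − 18.1·n = (40.83, 39.43). Then |CS| = |S − C| = 56.76.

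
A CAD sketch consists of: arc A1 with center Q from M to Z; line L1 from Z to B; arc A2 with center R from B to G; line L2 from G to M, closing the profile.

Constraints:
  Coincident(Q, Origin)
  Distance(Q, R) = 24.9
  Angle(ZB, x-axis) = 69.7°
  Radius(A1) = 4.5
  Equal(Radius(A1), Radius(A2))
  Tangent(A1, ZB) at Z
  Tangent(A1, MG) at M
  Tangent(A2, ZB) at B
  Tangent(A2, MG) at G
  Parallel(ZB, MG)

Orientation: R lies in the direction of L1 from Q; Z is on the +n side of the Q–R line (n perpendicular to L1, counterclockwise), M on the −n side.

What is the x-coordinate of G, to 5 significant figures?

12.859

The slot axis is L1's direction at 69.7°, so u = (cos 69.7°, sin 69.7°) = (0.34694, 0.93789) and n = (−sin 69.7°, cos 69.7°) = (-0.93789, 0.34694). Q is at the origin and R lies 24.9 along u from Q, so R = 24.9·u = (8.6387, 23.353). Tangency of A1 to both parallel lines with radius 4.5 puts Z and M at Q ± 4.5·n: Z = (-4.2205, 1.5612), M = (4.2205, -1.5612). Equal radii place B and G the same way about R: B = R + 4.5·n = (4.4182, 24.915), G = R − 4.5·n = (12.859, 21.792). So G.x = 12.859.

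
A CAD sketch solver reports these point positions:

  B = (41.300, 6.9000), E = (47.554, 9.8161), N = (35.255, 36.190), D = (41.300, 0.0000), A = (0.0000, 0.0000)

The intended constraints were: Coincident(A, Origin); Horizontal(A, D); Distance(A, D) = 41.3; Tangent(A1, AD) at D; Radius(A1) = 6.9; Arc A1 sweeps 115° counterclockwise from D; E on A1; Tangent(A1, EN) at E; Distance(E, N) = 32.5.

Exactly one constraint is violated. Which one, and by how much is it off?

Distance(E, N) = 32.5 — off by 3.40.

A = (0.00, 0.00) ✓; A.y = 0.00, D.y = 0.00 ✓; |AD| = 41.30 ✓; ∠(BD, DA) = 90.00° ✓; |BD| = 6.900 ✓; bearing(B→E) − bearing(B→D) = 115.0° ✓; |BE| = 6.900 ✓; ∠(BE, EN) = 90.00° ✓; |EN| = 29.10 ✗.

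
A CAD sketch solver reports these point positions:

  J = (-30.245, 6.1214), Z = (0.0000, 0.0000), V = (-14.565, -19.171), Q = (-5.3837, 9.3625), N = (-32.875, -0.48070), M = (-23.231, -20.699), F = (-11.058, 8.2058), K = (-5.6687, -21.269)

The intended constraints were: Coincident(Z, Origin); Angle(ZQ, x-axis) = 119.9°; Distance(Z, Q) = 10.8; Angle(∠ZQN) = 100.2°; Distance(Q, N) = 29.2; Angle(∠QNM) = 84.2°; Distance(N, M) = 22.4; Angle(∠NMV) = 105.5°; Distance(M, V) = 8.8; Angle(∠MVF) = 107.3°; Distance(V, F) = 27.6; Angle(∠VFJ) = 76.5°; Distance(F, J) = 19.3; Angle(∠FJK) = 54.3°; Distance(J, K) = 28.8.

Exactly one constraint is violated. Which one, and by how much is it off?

Distance(J, K) = 28.8 — off by 8.00.

Z = (0.00, 0.00) ✓; ZQ at 119.9° ✓; |ZQ| = 10.80 ✓; ∠ZQN = 100.2° ✓; |QN| = 29.20 ✓; ∠QNM = 84.20° ✓; |NM| = 22.40 ✓; ∠NMV = 105.5° ✓; |MV| = 8.800 ✓; ∠MVF = 107.3° ✓; |VF| = 27.60 ✓; ∠VFJ = 76.50° ✓; |FJ| = 19.30 ✓; ∠FJK = 54.30° ✓; |JK| = 36.80 ✗.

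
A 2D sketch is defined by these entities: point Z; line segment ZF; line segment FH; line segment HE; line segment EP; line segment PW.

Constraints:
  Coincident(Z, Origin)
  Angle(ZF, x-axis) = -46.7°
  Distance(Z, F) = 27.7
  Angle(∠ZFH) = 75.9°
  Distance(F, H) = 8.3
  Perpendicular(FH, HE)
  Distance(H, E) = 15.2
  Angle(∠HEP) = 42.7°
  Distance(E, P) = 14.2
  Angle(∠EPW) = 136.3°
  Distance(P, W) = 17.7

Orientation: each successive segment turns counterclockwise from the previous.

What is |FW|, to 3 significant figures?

13.0

∠HEP = 42.7° gives EP at -75.3° from the x-axis; with |EP| = 14.2, P = (14.3, -18.7). ∠EPW = 136.3° gives PW at -31.6° from the x-axis; with |PW| = 17.7, W = (29.3, -28.0). Then |FW| = |W − F| = 13.0.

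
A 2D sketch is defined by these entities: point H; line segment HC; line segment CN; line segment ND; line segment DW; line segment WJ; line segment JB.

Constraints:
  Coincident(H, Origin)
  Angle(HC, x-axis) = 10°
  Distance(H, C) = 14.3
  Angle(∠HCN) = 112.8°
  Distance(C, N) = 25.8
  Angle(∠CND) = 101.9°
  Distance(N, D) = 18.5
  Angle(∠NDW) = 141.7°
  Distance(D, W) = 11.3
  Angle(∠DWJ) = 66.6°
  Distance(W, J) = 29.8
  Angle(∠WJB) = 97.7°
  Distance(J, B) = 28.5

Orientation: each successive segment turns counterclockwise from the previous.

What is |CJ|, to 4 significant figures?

7.650

H is at the origin; HC runs at 10.0° with length 14.3, so C = (14.08, 2.483). ∠HCN = 112.8° gives CN at 77.20° from the x-axis; with |CN| = 25.8, N = (19.80, 27.64). ∠CND = 101.9° gives ND at 155.3° from the x-axis; with |ND| = 18.5, D = (2.991, 35.37). ∠NDW = 141.7° gives DW at -166.4° from the x-axis; with |DW| = 11.3, W = (-7.992, 32.72). ∠DWJ = 66.6° gives WJ at -53.00° from the x-axis; with |WJ| = 29.8, J = (9.942, 8.916). Then |CJ| = |J − C| = 7.650.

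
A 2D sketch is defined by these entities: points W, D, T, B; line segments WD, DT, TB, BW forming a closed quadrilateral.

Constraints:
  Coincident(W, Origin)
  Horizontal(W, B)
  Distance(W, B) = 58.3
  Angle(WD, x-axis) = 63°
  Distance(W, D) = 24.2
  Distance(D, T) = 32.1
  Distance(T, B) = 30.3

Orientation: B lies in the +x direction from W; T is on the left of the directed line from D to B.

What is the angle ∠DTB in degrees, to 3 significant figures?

113°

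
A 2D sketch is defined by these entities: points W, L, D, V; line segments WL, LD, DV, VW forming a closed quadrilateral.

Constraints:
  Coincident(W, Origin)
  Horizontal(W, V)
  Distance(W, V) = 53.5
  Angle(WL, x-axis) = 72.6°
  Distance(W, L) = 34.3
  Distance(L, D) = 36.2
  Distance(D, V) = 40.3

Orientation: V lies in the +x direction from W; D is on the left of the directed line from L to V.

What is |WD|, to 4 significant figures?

60.52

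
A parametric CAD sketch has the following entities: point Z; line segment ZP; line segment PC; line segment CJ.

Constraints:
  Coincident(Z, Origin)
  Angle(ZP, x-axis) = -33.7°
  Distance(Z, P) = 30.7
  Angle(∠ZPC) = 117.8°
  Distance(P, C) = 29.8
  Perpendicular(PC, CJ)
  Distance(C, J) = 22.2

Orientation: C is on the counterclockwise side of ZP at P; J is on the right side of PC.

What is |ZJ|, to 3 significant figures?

66.2

Z is at the origin; ZP runs at -33.7° with length 30.7, so P = 30.7·(cos -33.7°, sin -33.7°) = (25.5, -17.0). ∠ZPC = 117.8°, so PC runs at -33.7° + (180° − 117.8°) = 28.5° from the x-axis; with |PC| = 29.8, C = P + 29.8·(cos 28.5°, sin 28.5°) = (51.7, -2.81). PC is perpendicular to CJ; with |CJ| = 22.2 on the right of PC, J = C + 22.2·(0.477, -0.879) = (62.3, -22.3). Then |ZJ| = |J − Z| = 66.2.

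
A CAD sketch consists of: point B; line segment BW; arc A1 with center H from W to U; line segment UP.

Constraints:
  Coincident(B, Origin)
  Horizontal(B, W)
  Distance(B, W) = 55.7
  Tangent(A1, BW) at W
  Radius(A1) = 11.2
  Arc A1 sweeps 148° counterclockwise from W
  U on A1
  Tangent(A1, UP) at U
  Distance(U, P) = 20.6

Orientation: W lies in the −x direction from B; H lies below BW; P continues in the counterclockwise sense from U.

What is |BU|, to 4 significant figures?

65.02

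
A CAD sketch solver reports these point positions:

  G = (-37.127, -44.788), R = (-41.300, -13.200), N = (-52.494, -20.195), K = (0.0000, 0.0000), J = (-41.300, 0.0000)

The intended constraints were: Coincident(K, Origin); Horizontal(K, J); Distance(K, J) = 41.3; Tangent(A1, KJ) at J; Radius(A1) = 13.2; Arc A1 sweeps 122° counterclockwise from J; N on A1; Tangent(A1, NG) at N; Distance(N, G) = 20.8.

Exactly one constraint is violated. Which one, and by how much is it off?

Distance(N, G) = 20.8 — off by 8.20.

K = (0.00, 0.00) ✓; K.y = 0.00, J.y = 0.00 ✓; |KJ| = 41.30 ✓; ∠(RJ, JK) = 90.00° ✓; |RJ| = 13.20 ✓; bearing(R→N) − bearing(R→J) = 122.0° ✓; |RN| = 13.20 ✓; ∠(RN, NG) = 90.00° ✓; |NG| = 29.00 ✗.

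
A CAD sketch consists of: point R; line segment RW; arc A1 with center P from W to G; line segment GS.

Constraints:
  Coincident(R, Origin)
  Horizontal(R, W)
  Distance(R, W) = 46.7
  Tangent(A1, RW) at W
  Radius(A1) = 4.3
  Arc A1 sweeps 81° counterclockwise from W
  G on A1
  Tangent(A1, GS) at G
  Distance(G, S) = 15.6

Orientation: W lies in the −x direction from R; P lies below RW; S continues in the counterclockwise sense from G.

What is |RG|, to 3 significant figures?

51.1

R is at the origin; R and W share the same y with |RW| = 46.7 and W on the −x side, so W = (-46.7, 0.00). Since A1 is tangent to RW there, PW ⟂ RW, so P = W + (0, -4.3) = (-46.7, -4.30). On A1, W sits at bearing 90° from P; an 81° counterclockwise sweep puts G at bearing 171°, so G = P + 4.3·(cos 171°, sin 171°) = (-50.9, -3.63). Then |RG| = |G − R| = 51.1.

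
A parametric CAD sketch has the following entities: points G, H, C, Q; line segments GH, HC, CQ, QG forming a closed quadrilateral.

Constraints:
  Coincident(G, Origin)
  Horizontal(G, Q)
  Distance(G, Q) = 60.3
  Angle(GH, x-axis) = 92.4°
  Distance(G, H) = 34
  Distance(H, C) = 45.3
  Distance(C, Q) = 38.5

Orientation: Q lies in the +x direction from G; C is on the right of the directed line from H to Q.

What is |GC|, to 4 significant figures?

22.60

G is at the origin; G and Q share the same y with |GQ| = 60.3 and Q in +x, so Q = (60.3, 0). GH runs at 92.4° with |GH| = 34.0, so H = (-1.424, 33.97). C is determined by |HC| = 45.3 and |CQ| = 38.5 together: it lies at the intersection of circle(H, 45.3) and circle(Q, 38.5). With |HQ| = 70.45, the foot of the radical line on HQ is 39.27 from H and the perpendicular offset is √(45.3² − 39.27²) = 22.58. Taking the right-of-HQ solution: C = (22.09, -4.747).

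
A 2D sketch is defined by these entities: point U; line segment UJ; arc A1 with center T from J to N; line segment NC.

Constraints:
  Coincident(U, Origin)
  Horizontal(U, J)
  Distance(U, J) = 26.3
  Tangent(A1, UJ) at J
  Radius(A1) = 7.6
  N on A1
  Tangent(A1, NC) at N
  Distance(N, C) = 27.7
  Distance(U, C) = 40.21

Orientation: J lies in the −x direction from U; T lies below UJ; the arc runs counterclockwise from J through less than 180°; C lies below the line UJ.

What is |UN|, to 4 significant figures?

34.80

Checks: U = (0.00, 0.00) ✓; |TN| = 7.600 ✓; ∠(TN, NC) = 90.00° ✓; |NC| = 27.70 ✓; |UC| = 40.21 ✓.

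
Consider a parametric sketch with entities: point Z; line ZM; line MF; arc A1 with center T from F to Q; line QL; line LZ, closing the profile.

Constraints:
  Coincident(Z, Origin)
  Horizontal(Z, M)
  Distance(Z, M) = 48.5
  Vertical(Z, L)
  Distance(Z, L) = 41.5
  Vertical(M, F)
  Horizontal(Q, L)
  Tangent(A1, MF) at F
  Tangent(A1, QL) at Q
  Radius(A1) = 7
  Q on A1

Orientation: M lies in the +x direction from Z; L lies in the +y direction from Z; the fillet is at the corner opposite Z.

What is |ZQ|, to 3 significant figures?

58.7

Z is at the origin; Z and M share the same y with |ZM| = 48.5 and M on the +x side, so M = (48.5, 0.00). Z and L share the same x with |ZL| = 41.5 and L on the +y side, so L = (0.00, 41.5). The virtual corner opposite Z is at (48.5, 41.5). A1 meets MF tangentially, so TF is at right angles to MF and A1 meets QL tangentially, so TQ is at right angles to QL, with radius 7.0, so the center T sits 7.0 in from both sides at T = (41.5, 34.5). That places the tangent points at F = (48.5, 34.5) on MF and Q = (41.5, 41.5) on QL. Then |ZQ| = |Q − Z| = 58.7.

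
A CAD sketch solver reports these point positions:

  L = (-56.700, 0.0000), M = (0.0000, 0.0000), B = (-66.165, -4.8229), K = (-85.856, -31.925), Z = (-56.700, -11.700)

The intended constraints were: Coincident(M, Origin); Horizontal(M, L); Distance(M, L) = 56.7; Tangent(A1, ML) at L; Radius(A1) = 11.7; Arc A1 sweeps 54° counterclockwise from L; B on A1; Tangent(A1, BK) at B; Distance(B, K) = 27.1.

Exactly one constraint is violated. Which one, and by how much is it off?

Distance(B, K) = 27.1 — off by 6.40.

M = (0.00, 0.00) ✓; M.y = 0.00, L.y = 0.00 ✓; |ML| = 56.70 ✓; ∠(ZL, LM) = 90.00° ✓; |ZL| = 11.70 ✓; bearing(Z→B) − bearing(Z→L) = 54.00° ✓; |ZB| = 11.70 ✓; ∠(ZB, BK) = 90.00° ✓; |BK| = 33.50 ✗.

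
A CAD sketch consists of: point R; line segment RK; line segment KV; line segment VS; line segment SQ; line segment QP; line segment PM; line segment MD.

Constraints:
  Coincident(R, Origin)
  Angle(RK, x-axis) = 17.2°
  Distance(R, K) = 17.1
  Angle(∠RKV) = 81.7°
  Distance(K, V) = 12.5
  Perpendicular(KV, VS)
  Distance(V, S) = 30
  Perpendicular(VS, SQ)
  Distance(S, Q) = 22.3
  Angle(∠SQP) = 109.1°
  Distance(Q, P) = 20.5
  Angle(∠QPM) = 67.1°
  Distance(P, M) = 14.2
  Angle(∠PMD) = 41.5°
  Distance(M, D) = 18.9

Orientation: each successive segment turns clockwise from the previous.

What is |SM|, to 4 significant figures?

23.66

R is at the origin; RK runs at 17.2° with length 17.1, so K = (16.34, 5.057). ∠RKV = 81.7° gives KV at -81.10° from the x-axis; with |KV| = 12.5, V = (18.27, -7.293). The perpendicularity gives VS at right angles to KV, so VS runs at -171.1°; with |VS| = 30.0, S = (-11.37, -11.93). VS ⟂ SQ, so SQ runs at 98.90°; with |SQ| = 22.3, Q = (-14.82, 10.10). ∠SQP = 109.1° gives QP at 28.00° from the x-axis; with |QP| = 20.5, P = (3.281, 19.72). ∠QPM = 67.1° gives PM at -84.90° from the x-axis; with |PM| = 14.2, M = (4.543, 5.578). Then |SM| = |M − S| = 23.66.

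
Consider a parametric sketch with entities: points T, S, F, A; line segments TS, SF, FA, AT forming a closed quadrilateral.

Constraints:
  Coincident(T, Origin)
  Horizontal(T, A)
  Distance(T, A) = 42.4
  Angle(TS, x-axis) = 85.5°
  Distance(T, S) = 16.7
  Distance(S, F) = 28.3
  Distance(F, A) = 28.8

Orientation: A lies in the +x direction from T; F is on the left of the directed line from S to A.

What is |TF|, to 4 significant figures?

37.85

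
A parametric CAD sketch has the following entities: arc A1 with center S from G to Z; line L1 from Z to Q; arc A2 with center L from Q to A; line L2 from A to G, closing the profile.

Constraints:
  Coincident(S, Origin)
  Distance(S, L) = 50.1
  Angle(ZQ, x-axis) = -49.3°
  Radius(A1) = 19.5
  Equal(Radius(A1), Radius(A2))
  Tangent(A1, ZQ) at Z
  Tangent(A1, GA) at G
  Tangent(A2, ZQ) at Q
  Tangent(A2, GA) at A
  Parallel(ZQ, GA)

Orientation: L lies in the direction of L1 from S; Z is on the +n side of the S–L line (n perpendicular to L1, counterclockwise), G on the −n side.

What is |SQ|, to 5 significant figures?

53.761

The slot axis is L1's direction at -49.3°, so u = (cos -49.3°, sin -49.3°) = (0.65210, -0.75813) and n = (−sin -49.3°, cos -49.3°) = (0.75813, 0.65210). S is at the origin and L lies 50.1 along u from S, so L = 50.1·u = (32.670, -37.983). Tangency of A1 to both parallel lines with radius 19.5 puts Z and G at S ± 19.5·n: Z = (14.784, 12.716), G = (-14.784, -12.716). Equal radii place Q and A the same way about L: Q = L + 19.5·n = (47.454, -25.267), A = L − 19.5·n = (17.887, -50.698). Then |SQ| = |Q − S| = 53.761.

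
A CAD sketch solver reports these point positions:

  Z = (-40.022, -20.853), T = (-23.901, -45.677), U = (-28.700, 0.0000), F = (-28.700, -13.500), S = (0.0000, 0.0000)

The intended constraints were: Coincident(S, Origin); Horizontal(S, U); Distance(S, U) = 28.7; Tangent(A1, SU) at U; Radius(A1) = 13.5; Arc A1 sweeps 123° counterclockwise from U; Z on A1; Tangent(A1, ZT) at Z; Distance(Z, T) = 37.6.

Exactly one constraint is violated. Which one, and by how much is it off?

Distance(Z, T) = 37.6 — off by 8.00.

S = (0.00, 0.00) ✓; S.y = 0.00, U.y = 0.00 ✓; |SU| = 28.70 ✓; ∠(FU, US) = 90.00° ✓; |FU| = 13.50 ✓; bearing(F→Z) − bearing(F→U) = 123.0° ✓; |FZ| = 13.50 ✓; ∠(FZ, ZT) = 90.00° ✓; |ZT| = 29.60 ✗.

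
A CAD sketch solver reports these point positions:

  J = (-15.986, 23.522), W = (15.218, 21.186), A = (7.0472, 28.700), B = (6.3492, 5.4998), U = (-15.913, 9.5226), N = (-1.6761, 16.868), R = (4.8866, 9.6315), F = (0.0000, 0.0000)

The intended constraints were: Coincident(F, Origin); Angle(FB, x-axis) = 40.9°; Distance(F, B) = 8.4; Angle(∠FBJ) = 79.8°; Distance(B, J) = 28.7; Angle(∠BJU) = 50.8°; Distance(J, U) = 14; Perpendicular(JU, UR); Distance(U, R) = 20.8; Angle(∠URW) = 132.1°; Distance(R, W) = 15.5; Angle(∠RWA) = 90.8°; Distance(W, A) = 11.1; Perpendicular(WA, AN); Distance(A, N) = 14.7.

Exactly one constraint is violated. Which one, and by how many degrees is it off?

Perpendicular(WA, AN) — off by 6.20°.

F = (0.00, 0.00) ✓; FB at 40.90° ✓; |FB| = 8.400 ✓; ∠FBJ = 79.80° ✓; |BJ| = 28.70 ✓; ∠BJU = 50.80° ✓; |JU| = 14.00 ✓; ∠(JU, UR) = 90.00° ✓; |UR| = 20.80 ✓; ∠URW = 132.1° ✓; |RW| = 15.50 ✓; ∠RWA = 90.80° ✓; |WA| = 11.10 ✓; ∠(WA, AN) = 96.20° ✗; |AN| = 14.70 ✓.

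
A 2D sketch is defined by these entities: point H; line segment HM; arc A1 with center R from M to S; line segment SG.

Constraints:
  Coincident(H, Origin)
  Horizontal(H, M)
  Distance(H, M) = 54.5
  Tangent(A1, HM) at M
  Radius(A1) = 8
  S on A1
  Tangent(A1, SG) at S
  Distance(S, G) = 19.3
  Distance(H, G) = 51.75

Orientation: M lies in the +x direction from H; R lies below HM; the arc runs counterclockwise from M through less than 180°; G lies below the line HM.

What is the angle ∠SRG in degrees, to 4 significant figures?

67.49°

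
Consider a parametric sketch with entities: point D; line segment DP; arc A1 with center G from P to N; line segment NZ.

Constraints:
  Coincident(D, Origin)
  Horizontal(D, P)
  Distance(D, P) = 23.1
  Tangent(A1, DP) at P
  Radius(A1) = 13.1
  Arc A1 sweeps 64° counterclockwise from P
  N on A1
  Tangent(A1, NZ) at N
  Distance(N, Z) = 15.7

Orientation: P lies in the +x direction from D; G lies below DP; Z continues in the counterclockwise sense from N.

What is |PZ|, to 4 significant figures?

28.44

D is at the origin; D and P share the same y with |DP| = 23.1 and P on the +x side, so P = (23.10, 0.000). A1 meets DP tangentially, so GP is at right angles to DP, so G = P + (0, -13.1) = (23.10, -13.10). On A1, P sits at bearing 90° from G; a 64° counterclockwise sweep puts N at bearing 154°, so N = G + 13.1·(cos 154°, sin 154°) = (11.33, -7.357). Tangency of A1 to NZ means the radius GN is perpendicular to NZ, so NZ runs along (−sin 154°, cos 154°); with |NZ| = 15.7, Z = (4.443, -21.47). Then |PZ| = |Z − P| = 28.44.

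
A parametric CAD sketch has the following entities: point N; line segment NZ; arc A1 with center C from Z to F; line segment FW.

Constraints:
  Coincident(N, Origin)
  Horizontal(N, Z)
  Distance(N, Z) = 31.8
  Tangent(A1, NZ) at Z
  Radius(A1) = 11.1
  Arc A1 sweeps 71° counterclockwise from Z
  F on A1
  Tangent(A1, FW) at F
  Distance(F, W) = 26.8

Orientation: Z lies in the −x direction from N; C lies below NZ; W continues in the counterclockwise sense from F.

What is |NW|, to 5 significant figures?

60.668

N is at the origin; N and Z share the same y with |NZ| = 31.8 and Z on the −x side, so Z = (-31.800, 0.0000). Tangency of A1 to NZ means the radius CZ is perpendicular to NZ, so C = Z + (0, -11.1) = (-31.800, -11.100). On A1, Z sits at bearing 90° from C; a 71° counterclockwise sweep puts F at bearing 161°, so F = C + 11.1·(cos 161°, sin 161°) = (-42.295, -7.4862). Since A1 is tangent to FW there, CF ⟂ FW, so FW runs along (−sin 161°, cos 161°); with |FW| = 26.8, W = (-51.020, -32.826). Then |NW| = |W − N| = 60.668.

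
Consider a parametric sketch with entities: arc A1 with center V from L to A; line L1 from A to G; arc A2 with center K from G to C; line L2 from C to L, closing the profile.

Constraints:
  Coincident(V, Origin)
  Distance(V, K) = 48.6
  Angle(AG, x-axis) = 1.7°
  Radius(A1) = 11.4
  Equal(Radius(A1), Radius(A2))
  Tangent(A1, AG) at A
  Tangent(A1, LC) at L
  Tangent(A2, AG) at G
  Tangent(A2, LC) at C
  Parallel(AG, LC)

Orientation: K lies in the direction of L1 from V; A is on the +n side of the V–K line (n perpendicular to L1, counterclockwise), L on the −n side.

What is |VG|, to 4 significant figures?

49.92

The slot axis is L1's direction at 1.7°, so u = (cos 1.7°, sin 1.7°) = (0.9996, 0.02967) and n = (−sin 1.7°, cos 1.7°) = (-0.02967, 0.9996). V is at the origin and K lies 48.6 along u from V, so K = 48.6·u = (48.58, 1.442). Tangency of A1 to both parallel lines with radius 11.4 puts A and L at V ± 11.4·n: A = (-0.3382, 11.39), L = (0.3382, -11.39). Equal radii place G and C the same way about K: G = K + 11.4·n = (48.24, 12.84), C = K − 11.4·n = (48.92, -9.953). Then |VG| = |G − V| = 49.92.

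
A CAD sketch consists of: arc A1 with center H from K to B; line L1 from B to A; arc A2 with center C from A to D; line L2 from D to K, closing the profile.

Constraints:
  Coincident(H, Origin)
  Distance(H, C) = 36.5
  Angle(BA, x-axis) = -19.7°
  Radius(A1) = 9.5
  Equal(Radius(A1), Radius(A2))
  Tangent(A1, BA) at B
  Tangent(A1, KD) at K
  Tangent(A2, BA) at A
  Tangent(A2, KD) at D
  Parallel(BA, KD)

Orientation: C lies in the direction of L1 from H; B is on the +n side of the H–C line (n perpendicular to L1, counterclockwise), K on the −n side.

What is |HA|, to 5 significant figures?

37.716

The slot axis is L1's direction at -19.7°, so u = (cos -19.7°, sin -19.7°) = (0.94147, -0.33710) and n = (−sin -19.7°, cos -19.7°) = (0.33710, 0.94147). H is at the origin and C lies 36.5 along u from H, so C = 36.5·u = (34.364, -12.304). Tangency of A1 to both parallel lines with radius 9.5 puts B and K at H ± 9.5·n: B = (3.2024, 8.9440), K = (-3.2024, -8.9440). Equal radii place A and D the same way about C: A = C + 9.5·n = (37.566, -3.3600), D = C − 9.5·n = (31.161, -21.248). Then |HA| = |A − H| = 37.716.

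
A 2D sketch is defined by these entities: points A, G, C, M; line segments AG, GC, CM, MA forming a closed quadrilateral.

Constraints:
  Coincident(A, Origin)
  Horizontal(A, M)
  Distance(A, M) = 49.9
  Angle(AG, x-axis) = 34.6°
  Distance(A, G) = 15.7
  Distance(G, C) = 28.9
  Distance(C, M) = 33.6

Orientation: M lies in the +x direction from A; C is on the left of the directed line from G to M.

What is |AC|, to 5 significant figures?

44.439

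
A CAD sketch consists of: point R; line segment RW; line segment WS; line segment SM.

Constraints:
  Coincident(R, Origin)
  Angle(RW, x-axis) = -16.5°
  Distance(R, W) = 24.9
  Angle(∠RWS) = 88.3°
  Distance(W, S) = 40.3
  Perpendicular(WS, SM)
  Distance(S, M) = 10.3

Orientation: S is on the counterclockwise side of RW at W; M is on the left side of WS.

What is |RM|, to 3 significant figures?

42.2

∠RWS = 88.3°, so WS runs at -16.5° + (180° − 88.3°) = 75.2° from the x-axis; with |WS| = 40.3, S = W + 40.3·(cos 75.2°, sin 75.2°) = (34.2, 31.9). WS is perpendicular to SM; with |SM| = 10.3 on the left of WS, M = S + 10.3·(-0.967, 0.255) = (24.2, 34.5). Then |RM| = |M − R| = 42.2.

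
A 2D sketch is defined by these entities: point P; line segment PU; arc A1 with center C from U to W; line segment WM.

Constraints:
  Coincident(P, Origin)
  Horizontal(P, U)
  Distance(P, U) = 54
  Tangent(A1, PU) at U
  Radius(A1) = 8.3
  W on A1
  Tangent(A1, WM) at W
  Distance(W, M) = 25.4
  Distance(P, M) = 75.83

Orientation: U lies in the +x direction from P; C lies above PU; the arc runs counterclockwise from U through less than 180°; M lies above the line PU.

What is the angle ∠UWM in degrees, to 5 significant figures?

143.90°

Checks: |CW| = 8.300 ✓; ∠(CW, WM) = 90.00° ✓; |WM| = 25.40 ✓; |PM| = 75.83 ✓.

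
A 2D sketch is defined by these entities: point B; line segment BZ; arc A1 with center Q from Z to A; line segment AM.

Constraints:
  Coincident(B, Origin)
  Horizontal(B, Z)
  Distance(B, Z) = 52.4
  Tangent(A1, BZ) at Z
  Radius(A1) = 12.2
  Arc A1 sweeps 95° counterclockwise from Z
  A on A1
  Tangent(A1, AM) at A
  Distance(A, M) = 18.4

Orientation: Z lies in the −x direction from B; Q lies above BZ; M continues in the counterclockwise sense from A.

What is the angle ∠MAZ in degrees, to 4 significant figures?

132.5°

On A1, Z sits at bearing -90° from Q; a 95° counterclockwise sweep puts A at bearing 5°, so A = Q + 12.2·(cos 5°, sin 5°) = (-40.25, 13.26). The tangent condition forces QA to be normal to AM, so AM runs along (−sin 5°, cos 5°); with |AM| = 18.4, M = (-41.85, 31.59). Then cos ∠MAZ = AM·AZ / (|AM||AZ|), giving 132.5°.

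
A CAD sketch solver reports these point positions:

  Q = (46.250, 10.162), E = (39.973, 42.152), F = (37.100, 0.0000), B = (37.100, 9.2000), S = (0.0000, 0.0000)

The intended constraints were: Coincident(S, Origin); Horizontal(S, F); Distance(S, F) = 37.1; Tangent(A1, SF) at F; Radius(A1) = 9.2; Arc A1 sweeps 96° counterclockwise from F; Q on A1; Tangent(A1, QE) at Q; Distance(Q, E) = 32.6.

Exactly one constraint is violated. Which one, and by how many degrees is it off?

Tangent(A1, QE) at Q — off by 5.10°.

S = (0.00, 0.00) ✓; S.y = 0.00, F.y = 0.00 ✓; |SF| = 37.10 ✓; ∠(BF, FS) = 90.00° ✓; |BF| = 9.200 ✓; bearing(B→Q) − bearing(B→F) = 96.00° ✓; |BQ| = 9.200 ✓; ∠(BQ, QE) = 84.90° ✗; |QE| = 32.60 ✓.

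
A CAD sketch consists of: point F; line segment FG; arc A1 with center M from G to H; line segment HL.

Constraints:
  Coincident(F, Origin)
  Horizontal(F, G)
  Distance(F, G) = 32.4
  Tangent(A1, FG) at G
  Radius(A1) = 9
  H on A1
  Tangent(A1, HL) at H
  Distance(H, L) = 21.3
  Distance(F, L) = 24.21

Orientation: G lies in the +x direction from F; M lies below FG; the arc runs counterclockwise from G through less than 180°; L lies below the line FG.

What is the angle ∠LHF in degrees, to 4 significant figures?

61.65°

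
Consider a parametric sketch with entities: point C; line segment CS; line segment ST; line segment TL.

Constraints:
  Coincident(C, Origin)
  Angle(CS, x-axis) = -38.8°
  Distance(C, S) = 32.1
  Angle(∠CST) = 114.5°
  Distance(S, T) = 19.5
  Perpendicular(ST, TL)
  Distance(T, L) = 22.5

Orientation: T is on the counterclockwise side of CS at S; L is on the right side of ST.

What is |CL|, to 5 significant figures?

61.241

C is at the origin; CS runs at -38.8° with length 32.1, so S = 32.1·(cos -38.8°, sin -38.8°) = (25.017, -20.114). ∠CST = 114.5°, so ST runs at -38.8° + (180° − 114.5°) = 26.700° from the x-axis; with |ST| = 19.5, T = S + 19.5·(cos 26.700°, sin 26.700°) = (42.437, -11.352). ST ⟂ TL; with |TL| = 22.5 on the right of ST, L = T + 22.5·(0.44932, -0.89337) = (52.547, -31.453). Then |CL| = |L − C| = 61.241.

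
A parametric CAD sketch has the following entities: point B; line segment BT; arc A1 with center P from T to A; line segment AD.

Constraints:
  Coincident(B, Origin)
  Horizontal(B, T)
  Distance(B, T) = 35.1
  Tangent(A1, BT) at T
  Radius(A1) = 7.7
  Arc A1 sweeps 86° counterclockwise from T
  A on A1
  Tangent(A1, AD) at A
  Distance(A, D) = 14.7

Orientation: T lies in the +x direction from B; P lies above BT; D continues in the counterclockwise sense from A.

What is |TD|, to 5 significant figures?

23.500

B is at the origin; B and T share the same y with |BT| = 35.1 and T on the +x side, so T = (35.100, 0.0000). The tangent condition forces PT to be normal to BT, so P = T + (0, 7.7) = (35.100, 7.7000). On A1, T sits at bearing -90° from P; an 86° counterclockwise sweep puts A at bearing -4°, so A = P + 7.7·(cos -4°, sin -4°) = (42.781, 7.1629). Tangency of A1 to AD means the radius PA is perpendicular to AD, so AD runs along (−sin -4°, cos -4°); with |AD| = 14.7, D = (43.807, 21.827). Then |TD| = |D − T| = 23.500.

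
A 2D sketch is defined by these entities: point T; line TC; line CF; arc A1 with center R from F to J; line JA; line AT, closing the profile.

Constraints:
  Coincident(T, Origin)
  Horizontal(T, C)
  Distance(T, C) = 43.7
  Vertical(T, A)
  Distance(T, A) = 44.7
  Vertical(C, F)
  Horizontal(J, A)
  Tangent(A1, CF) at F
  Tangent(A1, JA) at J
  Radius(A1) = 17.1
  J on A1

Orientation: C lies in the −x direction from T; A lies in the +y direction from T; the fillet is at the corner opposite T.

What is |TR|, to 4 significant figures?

38.33

T is at the origin; T and C share the same y with |TC| = 43.7 and C on the −x side, so C = (-43.70, 0.000). TA is vertical with |TA| = 44.7 and A on the +y side, so A = (0.000, 44.70). The virtual corner opposite T is at (-43.70, 44.70). Since A1 is tangent to CF there, RF ⟂ CF and the tangent condition forces RJ to be normal to JA, with radius 17.1, so the center R sits 17.1 in from both sides at R = (-26.60, 27.60). Then |TR| = |R − T| = 38.33.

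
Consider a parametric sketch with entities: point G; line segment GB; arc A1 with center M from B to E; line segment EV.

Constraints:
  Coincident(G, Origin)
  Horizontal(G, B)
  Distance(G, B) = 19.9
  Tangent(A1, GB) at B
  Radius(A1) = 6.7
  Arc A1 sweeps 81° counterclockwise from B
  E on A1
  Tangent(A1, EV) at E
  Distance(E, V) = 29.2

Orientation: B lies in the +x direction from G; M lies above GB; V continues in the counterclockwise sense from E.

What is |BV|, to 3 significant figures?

36.3

On A1, B sits at bearing -90° from M; an 81° counterclockwise sweep puts E at bearing -9°, so E = M + 6.7·(cos -9°, sin -9°) = (26.5, 5.65). Tangency of A1 to EV means the radius ME is perpendicular to EV, so EV runs along (−sin -9°, cos -9°); with |EV| = 29.2, V = (31.1, 34.5). Then |BV| = |V − B| = 36.3.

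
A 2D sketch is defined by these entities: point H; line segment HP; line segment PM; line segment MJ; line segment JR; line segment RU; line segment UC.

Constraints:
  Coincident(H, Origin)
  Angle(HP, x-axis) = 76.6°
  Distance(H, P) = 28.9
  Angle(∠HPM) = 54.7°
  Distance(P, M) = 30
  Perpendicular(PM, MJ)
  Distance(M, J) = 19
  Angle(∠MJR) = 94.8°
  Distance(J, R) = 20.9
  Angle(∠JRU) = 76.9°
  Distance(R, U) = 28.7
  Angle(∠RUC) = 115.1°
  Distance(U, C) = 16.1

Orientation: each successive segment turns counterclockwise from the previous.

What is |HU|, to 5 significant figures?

31.420

∠MJR = 94.8° gives JR at 17.100° from the x-axis; with |JR| = 20.9, R = (5.9253, 5.4401). ∠JRU = 76.9° gives RU at 120.20° from the x-axis; with |RU| = 28.7, U = (-8.5114, 30.245). Then |HU| = |U − H| = 31.420.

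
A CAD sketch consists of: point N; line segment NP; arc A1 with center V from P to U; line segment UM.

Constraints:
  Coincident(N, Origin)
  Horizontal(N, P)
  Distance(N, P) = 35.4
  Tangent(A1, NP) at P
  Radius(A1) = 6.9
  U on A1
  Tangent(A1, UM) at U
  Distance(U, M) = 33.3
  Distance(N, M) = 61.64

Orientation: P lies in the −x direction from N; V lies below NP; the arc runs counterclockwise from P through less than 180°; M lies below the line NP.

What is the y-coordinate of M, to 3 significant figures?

-38.4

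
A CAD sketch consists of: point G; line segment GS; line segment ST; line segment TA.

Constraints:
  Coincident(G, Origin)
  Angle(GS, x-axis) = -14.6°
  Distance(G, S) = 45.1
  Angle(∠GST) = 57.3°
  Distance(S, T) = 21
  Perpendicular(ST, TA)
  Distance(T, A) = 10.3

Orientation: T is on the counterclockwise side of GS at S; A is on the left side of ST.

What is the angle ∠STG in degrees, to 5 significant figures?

95.067°

G is at the origin; GS runs at -14.6° with length 45.1, so S = 45.1·(cos -14.6°, sin -14.6°) = (43.644, -11.368). ∠GST = 57.3°, so ST runs at -14.6° + (180° − 57.3°) = 108.10° from the x-axis; with |ST| = 21.0, T = S + 21.0·(cos 108.10°, sin 108.10°) = (37.119, 8.5925). Then cos ∠STG = TS·TG / (|TS||TG|), giving 95.067°.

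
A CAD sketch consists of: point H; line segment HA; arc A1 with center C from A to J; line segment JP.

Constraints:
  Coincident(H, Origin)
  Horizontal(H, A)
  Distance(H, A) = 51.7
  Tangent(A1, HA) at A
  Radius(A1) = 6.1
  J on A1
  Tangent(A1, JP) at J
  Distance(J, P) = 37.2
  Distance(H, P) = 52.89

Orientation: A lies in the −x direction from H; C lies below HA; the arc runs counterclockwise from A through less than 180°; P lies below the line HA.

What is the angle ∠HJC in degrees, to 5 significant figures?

26.212°

Checks: |CJ| = 6.100 ✓; ∠(CJ, JP) = 90.00° ✓; |JP| = 37.20 ✓; |HP| = 52.89 ✓.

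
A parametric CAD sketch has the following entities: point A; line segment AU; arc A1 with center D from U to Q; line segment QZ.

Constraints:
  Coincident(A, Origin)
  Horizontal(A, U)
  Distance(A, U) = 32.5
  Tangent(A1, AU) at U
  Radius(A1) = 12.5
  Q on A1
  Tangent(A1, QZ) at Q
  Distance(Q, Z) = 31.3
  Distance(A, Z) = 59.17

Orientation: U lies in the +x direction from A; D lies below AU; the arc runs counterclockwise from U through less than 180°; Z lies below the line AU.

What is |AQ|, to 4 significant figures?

28.69

Checks: |DQ| = 12.50 ✓; ∠(DQ, QZ) = 90.00° ✓; |QZ| = 31.30 ✓; |AZ| = 59.17 ✓.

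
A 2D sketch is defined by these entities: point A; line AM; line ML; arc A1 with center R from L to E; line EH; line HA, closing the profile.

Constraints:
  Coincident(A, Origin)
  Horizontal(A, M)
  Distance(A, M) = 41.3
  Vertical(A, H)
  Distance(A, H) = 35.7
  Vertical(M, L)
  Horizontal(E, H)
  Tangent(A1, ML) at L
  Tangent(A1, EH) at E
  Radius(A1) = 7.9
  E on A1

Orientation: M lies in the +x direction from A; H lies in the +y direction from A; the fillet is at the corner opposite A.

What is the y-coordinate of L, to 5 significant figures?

27.800

The virtual corner opposite A is at (41.300, 35.700). Tangency of A1 to ML means the radius RL is perpendicular to ML and A1 meets EH tangentially, so RE is at right angles to EH, with radius 7.9, so the center R sits 7.9 in from both sides at R = (33.400, 27.800). That places the tangent points at L = (41.300, 27.800) on ML and E = (33.400, 35.700) on EH. So L.y = 27.800.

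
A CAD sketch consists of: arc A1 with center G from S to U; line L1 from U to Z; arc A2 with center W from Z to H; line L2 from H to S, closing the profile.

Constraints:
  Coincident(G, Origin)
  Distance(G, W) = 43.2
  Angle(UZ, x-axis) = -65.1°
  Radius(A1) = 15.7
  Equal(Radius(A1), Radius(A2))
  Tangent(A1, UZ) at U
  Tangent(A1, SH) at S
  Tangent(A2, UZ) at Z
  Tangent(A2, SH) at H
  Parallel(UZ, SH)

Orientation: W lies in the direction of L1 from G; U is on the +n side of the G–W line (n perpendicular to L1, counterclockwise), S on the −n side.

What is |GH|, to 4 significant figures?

45.96

Tangency of A1 to both parallel lines with radius 15.7 puts U and S at G ± 15.7·n: U = (14.24, 6.610), S = (-14.24, -6.610). Equal radii place Z and H the same way about W: Z = W + 15.7·n = (32.43, -32.57), H = W − 15.7·n = (3.948, -45.79). Then |GH| = |H − G| = 45.96.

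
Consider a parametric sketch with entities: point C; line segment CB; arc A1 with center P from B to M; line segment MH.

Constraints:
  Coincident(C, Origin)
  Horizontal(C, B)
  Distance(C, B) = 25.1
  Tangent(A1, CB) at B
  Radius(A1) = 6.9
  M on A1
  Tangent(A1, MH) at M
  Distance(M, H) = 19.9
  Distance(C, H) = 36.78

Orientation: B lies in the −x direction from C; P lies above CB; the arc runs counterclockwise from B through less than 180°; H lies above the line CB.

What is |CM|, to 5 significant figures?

20.453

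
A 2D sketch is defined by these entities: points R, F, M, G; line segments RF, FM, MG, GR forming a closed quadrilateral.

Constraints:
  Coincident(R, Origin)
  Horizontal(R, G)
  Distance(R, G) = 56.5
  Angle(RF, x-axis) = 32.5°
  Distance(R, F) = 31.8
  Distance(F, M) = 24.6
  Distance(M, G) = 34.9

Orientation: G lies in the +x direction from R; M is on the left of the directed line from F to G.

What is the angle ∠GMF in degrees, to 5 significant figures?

67.744°

Checks: |FM| = 24.60 ✓; |MG| = 34.90 ✓.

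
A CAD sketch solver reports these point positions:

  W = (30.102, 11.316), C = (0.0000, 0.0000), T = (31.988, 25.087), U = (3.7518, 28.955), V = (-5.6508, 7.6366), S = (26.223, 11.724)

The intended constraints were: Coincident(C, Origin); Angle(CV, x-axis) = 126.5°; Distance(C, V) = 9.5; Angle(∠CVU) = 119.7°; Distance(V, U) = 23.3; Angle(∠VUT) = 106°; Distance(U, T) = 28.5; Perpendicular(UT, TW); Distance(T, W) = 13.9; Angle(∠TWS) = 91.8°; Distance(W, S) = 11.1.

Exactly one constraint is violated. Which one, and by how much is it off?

Distance(W, S) = 11.1 — off by 7.20.

C = (0.00, 0.00) ✓; CV at 126.5° ✓; |CV| = 9.500 ✓; ∠CVU = 119.7° ✓; |VU| = 23.30 ✓; ∠VUT = 106.0° ✓; |UT| = 28.50 ✓; ∠(UT, TW) = 90.00° ✓; |TW| = 13.90 ✓; ∠TWS = 91.79° ✓; |WS| = 3.900 ✗.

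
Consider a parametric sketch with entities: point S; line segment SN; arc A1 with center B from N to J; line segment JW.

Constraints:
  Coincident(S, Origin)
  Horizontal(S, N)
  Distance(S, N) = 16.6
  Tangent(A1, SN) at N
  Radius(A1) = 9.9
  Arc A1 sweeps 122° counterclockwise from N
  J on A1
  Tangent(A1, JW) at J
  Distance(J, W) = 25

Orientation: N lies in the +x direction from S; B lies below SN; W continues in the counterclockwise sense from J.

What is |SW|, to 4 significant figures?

42.21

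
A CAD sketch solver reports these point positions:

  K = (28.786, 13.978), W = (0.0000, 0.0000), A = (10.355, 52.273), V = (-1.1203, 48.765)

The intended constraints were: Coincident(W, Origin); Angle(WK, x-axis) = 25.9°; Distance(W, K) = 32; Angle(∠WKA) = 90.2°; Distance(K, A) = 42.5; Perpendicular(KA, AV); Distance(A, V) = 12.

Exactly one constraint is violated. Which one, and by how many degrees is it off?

Perpendicular(KA, AV) — off by 8.70°.

W = (0.00, 0.00) ✓; WK at 25.90° ✓; |WK| = 32.00 ✓; ∠WKA = 90.20° ✓; |KA| = 42.50 ✓; ∠(KA, AV) = 81.30° ✗; |AV| = 12.00 ✓.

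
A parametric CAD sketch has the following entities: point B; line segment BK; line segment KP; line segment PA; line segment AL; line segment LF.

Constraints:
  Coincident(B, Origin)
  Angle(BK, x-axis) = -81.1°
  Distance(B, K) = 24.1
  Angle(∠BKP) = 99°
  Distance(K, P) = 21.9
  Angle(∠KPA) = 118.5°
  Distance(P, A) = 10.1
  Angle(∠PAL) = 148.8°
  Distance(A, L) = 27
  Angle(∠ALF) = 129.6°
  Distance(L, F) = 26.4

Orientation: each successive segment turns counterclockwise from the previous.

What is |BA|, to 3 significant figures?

33.9

∠BKP = 99.0° gives KP at -0.100° from the x-axis; with |KP| = 21.9, P = (25.6, -23.8). ∠KPA = 118.5° gives PA at 61.4° from the x-axis; with |PA| = 10.1, A = (30.5, -15.0). Then |BA| = |A − B| = 33.9.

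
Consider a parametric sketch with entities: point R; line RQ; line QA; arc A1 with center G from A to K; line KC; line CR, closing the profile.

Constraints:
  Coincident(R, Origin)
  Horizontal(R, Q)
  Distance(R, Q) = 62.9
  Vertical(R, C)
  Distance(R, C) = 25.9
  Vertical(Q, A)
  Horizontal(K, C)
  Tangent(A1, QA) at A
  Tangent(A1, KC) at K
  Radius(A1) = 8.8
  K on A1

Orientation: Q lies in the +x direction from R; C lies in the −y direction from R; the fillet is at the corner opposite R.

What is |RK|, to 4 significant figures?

59.98

The virtual corner opposite R is at (62.90, -25.90). Tangency of A1 to QA means the radius GA is perpendicular to QA and the tangent condition forces GK to be normal to KC, with radius 8.8, so the center G sits 8.8 in from both sides at G = (54.10, -17.10). That places the tangent points at A = (62.90, -17.10) on QA and K = (54.10, -25.90) on KC. Then |RK| = |K − R| = 59.98.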